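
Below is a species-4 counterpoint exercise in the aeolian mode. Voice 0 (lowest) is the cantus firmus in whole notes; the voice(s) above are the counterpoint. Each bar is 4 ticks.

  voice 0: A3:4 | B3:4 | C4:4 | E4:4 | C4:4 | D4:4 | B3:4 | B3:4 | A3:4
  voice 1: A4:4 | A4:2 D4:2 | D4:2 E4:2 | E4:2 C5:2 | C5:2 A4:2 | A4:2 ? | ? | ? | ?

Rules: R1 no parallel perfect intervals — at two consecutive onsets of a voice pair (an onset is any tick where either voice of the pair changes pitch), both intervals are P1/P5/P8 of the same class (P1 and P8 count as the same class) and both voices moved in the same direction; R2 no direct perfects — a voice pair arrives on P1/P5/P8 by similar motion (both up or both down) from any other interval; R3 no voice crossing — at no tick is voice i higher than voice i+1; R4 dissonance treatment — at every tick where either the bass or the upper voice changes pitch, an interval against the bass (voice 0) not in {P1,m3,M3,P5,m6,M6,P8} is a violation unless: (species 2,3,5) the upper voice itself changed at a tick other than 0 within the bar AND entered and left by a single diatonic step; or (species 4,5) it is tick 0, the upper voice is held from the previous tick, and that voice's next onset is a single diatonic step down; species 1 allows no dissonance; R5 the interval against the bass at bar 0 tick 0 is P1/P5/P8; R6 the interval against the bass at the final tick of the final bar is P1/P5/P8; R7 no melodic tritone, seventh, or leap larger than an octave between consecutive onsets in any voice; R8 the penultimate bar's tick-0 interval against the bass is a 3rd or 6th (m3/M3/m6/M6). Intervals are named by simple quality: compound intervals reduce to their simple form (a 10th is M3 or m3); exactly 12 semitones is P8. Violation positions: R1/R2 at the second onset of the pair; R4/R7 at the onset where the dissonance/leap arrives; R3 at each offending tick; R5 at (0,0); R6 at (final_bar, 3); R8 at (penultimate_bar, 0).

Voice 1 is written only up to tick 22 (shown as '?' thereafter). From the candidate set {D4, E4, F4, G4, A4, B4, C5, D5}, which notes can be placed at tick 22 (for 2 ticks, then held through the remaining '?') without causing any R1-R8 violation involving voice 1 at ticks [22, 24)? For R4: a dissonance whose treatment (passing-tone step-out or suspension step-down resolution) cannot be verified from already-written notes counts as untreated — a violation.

{A4, B4, D4, D5, F4}

D4: legal
E4: violates R4
F4: legal
G4: violates R4
A4: legal
B4: legal
C5: violates R4
D5: legal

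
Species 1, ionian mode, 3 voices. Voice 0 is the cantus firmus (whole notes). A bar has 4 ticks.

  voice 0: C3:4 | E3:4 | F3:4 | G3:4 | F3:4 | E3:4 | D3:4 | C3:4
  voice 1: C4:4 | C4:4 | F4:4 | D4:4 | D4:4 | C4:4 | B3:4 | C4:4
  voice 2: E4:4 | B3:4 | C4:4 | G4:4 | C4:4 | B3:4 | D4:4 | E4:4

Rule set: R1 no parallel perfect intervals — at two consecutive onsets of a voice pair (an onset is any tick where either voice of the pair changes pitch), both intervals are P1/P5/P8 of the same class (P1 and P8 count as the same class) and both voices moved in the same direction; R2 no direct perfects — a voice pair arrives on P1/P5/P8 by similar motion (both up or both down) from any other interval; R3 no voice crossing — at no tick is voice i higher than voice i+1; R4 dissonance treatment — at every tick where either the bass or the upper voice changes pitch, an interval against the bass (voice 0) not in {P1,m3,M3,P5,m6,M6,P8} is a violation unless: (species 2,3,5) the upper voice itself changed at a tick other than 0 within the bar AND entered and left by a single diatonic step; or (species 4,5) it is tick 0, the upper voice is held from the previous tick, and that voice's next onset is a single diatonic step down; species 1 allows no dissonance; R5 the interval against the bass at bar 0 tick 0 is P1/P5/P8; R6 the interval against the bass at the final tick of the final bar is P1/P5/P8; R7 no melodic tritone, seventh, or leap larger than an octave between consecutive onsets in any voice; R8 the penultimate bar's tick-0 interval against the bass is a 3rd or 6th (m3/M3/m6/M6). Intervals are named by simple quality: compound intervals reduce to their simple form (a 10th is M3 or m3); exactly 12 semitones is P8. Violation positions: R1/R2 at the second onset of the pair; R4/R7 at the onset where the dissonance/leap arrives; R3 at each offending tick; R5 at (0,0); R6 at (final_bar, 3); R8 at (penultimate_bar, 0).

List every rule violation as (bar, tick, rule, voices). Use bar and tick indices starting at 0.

(0, 0, R5, (0, 2))
(1, 0, R3, (1, 2))
(1, 1, R3, (1, 2))
(1, 2, R3, (1, 2))
(1, 3, R3, (1, 2))
(2, 0, R1, (0, 2))
(2, 0, R2, (0, 1))
(2, 0, R3, (1, 2))
(2, 1, R3, (1, 2))
(2, 2, R3, (1, 2))
(2, 3, R3, (1, 2))
(3, 0, R2, (0, 2))
(4, 0, R2, (0, 2))
(4, 0, R3, (1, 2))
(4, 1, R3, (1, 2))
(4, 2, R3, (1, 2))
(4, 3, R3, (1, 2))
(5, 0, R1, (0, 2))
(5, 0, R3, (1, 2))
(5, 1, R3, (1, 2))
(5, 2, R3, (1, 2))
(5, 3, R3, (1, 2))
(6, 0, R8, (0, 2))
(7, 3, R6, (0, 2))

bar 0: v0=C3 v1=C4 v2=E4 downbeat M3
bar 1: v0=E3 v1=C4 v2=B3 downbeat P5
bar 2: v0=F3 v1=F4 v2=C4 downbeat P5
bar 3: v0=G3 v1=D4 v2=G4 downbeat P8
bar 4: v0=F3 v1=D4 v2=C4 downbeat P5
bar 5: v0=E3 v1=C4 v2=B3 downbeat P5
bar 6: v0=D3 v1=B3 v2=D4 downbeat P8
bar 7: v0=C3 v1=C4 v2=E4 downbeat M3
  -> R5 @ bar 0 tick 0 v(0, 2): opens on M3
  -> R3 @ bar 1 tick 0 v(1, 2): C4 above B3
  -> R3 @ bar 1 tick 1 v(1, 2): C4 above B3
  -> R3 @ bar 1 tick 2 v(1, 2): C4 above B3
  -> R3 @ bar 1 tick 3 v(1, 2): C4 above B3
  -> R1 @ bar 2 tick 0 v(0, 2): E3/B3 P5 -> F3/C4 P5 similar
  -> R2 @ bar 2 tick 0 v(0, 1): E3/C4 m6 -> F3/F4 P8 similar
  -> R3 @ bar 2 tick 0 v(1, 2): F4 above C4
  -> R3 @ bar 2 tick 1 v(1, 2): F4 above C4
  -> R3 @ bar 2 tick 2 v(1, 2): F4 above C4
  -> R3 @ bar 2 tick 3 v(1, 2): F4 above C4
  -> R2 @ bar 3 tick 0 v(0, 2): F3/C4 P5 -> G3/G4 P8 similar
  -> R2 @ bar 4 tick 0 v(0, 2): G3/G4 P8 -> F3/C4 P5 similar
  -> R3 @ bar 4 tick 0 v(1, 2): D4 above C4
  -> R3 @ bar 4 tick 1 v(1, 2): D4 above C4
  -> R3 @ bar 4 tick 2 v(1, 2): D4 above C4
  -> R3 @ bar 4 tick 3 v(1, 2): D4 above C4
  -> R1 @ bar 5 tick 0 v(0, 2): F3/C4 P5 -> E3/B3 P5 similar
  -> R3 @ bar 5 tick 0 v(1, 2): C4 above B3
  -> R3 @ bar 5 tick 1 v(1, 2): C4 above B3
  -> R3 @ bar 5 tick 2 v(1, 2): C4 above B3
  -> R3 @ bar 5 tick 3 v(1, 2): C4 above B3
  -> R8 @ bar 6 tick 0 v(0, 2): penult P8 not 3rd/6th
  -> R6 @ bar 7 tick 3 v(0, 2): closes on M3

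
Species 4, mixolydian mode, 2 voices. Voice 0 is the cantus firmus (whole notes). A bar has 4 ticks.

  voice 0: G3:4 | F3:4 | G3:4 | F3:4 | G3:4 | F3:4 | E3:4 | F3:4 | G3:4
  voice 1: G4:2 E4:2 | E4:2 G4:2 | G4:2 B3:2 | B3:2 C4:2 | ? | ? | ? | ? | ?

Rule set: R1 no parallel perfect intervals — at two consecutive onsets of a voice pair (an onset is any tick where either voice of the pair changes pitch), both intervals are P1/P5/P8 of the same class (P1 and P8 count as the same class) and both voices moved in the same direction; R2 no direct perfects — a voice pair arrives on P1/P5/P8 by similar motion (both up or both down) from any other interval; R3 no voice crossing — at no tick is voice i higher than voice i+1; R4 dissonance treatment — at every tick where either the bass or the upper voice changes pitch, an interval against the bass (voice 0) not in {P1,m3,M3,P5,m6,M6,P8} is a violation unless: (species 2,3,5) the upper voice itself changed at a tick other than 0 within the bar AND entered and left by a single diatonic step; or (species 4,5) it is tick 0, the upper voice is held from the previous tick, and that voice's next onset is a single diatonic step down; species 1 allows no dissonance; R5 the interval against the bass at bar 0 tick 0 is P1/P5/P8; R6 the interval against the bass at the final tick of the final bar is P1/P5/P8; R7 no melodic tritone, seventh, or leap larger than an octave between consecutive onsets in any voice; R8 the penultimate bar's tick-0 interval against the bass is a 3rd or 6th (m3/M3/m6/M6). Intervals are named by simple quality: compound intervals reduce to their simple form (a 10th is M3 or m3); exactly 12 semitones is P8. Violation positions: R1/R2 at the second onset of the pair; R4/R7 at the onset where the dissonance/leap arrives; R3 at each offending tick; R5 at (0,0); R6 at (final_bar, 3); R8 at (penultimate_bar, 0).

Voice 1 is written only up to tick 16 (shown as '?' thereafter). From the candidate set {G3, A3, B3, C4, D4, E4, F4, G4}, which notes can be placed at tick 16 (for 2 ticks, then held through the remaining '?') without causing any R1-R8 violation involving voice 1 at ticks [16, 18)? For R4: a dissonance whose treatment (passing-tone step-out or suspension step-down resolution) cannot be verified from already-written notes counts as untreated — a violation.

{B3, E4, G3}

G3: legal
A3: violates R4
B3: legal
C4: violates R4
D4: violates R1
E4: legal
F4: violates R4
G4: violates R2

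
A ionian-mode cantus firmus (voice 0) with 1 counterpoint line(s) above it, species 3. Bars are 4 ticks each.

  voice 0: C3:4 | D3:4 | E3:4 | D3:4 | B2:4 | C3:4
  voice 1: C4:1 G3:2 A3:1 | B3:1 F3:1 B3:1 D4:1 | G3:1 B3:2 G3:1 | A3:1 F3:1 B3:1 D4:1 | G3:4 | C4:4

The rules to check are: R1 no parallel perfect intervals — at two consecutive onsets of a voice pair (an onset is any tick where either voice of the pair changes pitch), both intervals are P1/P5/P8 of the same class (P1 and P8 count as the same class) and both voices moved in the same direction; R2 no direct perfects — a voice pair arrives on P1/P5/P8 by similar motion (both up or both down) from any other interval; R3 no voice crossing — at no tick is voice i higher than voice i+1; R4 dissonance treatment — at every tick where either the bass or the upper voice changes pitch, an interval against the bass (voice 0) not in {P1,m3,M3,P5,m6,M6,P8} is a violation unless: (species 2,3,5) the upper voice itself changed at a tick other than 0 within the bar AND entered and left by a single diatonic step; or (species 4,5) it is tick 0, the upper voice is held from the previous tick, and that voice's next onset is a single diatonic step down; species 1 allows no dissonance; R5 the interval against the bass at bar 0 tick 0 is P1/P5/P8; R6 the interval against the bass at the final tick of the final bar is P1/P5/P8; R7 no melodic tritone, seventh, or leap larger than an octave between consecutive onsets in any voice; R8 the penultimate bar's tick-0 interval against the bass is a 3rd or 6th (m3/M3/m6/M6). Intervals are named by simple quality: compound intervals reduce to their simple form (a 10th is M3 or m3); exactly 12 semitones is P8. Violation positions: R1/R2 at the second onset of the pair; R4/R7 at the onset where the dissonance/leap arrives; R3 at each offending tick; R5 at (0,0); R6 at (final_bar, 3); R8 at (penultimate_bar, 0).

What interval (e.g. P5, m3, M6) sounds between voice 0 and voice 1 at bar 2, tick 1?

voice 0=E3 voice 1=B3 -> P5

P5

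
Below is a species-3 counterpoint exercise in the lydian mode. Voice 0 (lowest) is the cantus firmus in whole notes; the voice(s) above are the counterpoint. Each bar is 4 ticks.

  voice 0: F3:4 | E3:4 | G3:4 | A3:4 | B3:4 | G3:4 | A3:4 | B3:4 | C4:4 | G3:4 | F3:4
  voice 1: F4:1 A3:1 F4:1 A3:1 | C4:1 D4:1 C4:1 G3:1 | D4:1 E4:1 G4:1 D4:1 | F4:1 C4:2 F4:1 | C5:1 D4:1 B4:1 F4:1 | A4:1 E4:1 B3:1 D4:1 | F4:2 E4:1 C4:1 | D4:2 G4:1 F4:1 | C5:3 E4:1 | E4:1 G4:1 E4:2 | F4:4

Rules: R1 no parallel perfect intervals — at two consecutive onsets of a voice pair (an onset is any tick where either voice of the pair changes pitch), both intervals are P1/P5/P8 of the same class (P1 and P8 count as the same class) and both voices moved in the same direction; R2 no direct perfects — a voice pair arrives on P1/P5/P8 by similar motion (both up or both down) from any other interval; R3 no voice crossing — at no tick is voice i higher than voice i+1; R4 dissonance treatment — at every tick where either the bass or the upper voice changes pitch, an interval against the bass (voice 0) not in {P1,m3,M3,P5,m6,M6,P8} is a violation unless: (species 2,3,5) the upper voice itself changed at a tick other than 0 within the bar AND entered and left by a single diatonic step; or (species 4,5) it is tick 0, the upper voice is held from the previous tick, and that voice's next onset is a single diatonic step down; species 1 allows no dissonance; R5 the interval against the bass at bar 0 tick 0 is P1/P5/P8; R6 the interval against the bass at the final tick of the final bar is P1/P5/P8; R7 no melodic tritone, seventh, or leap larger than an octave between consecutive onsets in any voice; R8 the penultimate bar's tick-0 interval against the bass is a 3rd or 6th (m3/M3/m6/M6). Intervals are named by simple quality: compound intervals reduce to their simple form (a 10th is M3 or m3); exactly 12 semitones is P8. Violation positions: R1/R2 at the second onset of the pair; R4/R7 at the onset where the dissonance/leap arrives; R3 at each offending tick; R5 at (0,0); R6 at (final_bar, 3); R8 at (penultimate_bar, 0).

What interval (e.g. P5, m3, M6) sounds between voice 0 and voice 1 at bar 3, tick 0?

voice 0=A3 voice 1=F4 -> m6

m6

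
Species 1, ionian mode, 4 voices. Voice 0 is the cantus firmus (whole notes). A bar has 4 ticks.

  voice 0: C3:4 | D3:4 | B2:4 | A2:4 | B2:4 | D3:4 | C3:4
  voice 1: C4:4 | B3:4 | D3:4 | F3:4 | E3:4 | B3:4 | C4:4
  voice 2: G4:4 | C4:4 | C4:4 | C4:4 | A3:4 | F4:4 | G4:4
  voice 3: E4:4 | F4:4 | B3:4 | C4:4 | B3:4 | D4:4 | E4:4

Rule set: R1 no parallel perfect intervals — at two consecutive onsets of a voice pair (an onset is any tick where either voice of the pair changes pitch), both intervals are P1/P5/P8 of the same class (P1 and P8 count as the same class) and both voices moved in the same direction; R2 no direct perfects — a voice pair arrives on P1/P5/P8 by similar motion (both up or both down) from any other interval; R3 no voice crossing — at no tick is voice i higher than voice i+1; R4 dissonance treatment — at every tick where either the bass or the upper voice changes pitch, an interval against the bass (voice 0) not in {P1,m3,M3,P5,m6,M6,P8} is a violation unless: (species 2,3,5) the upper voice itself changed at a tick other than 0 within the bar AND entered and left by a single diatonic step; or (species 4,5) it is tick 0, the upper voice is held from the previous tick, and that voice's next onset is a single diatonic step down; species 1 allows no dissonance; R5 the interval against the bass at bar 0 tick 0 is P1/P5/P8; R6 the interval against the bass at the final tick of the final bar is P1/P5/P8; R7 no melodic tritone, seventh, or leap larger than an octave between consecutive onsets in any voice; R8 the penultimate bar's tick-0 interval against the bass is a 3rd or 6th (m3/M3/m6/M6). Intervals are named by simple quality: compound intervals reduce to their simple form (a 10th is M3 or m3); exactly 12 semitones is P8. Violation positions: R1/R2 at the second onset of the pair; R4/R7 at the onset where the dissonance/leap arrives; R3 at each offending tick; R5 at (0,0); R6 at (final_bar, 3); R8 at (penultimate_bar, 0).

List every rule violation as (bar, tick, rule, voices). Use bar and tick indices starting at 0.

bar 0: v0=C3 v1=C4 v2=G4 v3=E4 downbeat M3
bar 1: v0=D3 v1=B3 v2=C4 v3=F4 downbeat m3
bar 2: v0=B2 v1=D3 v2=C4 v3=B3 downbeat P8
bar 3: v0=A2 v1=F3 v2=C4 v3=C4 downbeat m3
bar 4: v0=B2 v1=E3 v2=A3 v3=B3 downbeat P8
bar 5: v0=D3 v1=B3 v2=F4 v3=D4 downbeat P8
bar 6: v0=C3 v1=C4 v2=G4 v3=E4 downbeat M3
  -> R3 @ bar 0 tick 0 v(2, 3): G4 above E4
  -> R5 @ bar 0 tick 0 v(0, 3): opens on M3
  -> R3 @ bar 0 tick 1 v(2, 3): G4 above E4
  -> R3 @ bar 0 tick 2 v(2, 3): G4 above E4
  -> R3 @ bar 0 tick 3 v(2, 3): G4 above E4
  -> R4 @ bar 1 tick 0 v(0, 2): D3/C4 m7 untreated
  -> R2 @ bar 2 tick 0 v(0, 3): D3/F4 m3 -> B2/B3 P8 similar
  -> R3 @ bar 2 tick 0 v(2, 3): C4 above B3
  -> R4 @ bar 2 tick 0 v(0, 2): B2/C4 m2 untreated
  -> R7 @ bar 2 tick 0 v(3,): F4->B3 leap 6st
  -> R3 @ bar 2 tick 1 v(2, 3): C4 above B3
  -> R3 @ bar 2 tick 2 v(2, 3): C4 above B3
  -> R3 @ bar 2 tick 3 v(2, 3): C4 above B3
  -> R2 @ bar 3 tick 0 v(1, 3): D3/B3 M6 -> F3/C4 P5 similar
  -> R1 @ bar 4 tick 0 v(1, 3): F3/C4 P5 -> E3/B3 P5 similar
  -> R4 @ bar 4 tick 0 v(0, 1): B2/E3 P4 untreated
  -> R4 @ bar 4 tick 0 v(0, 2): B2/A3 m7 untreated
  -> R1 @ bar 5 tick 0 v(0, 3): B2/B3 P8 -> D3/D4 P8 similar
  -> R3 @ bar 5 tick 0 v(2, 3): F4 above D4
  -> R8 @ bar 5 tick 0 v(0, 3): penult P8 not 3rd/6th
  -> R3 @ bar 5 tick 1 v(2, 3): F4 above D4
  -> R3 @ bar 5 tick 2 v(2, 3): F4 above D4
  -> R3 @ bar 5 tick 3 v(2, 3): F4 above D4
  -> R2 @ bar 6 tick 0 v(1, 2): B3/F4 TT -> C4/G4 P5 similar
  -> R3 @ bar 6 tick 0 v(2, 3): G4 above E4
  -> R3 @ bar 6 tick 1 v(2, 3): G4 above E4
  -> R3 @ bar 6 tick 2 v(2, 3): G4 above E4
  -> R3 @ bar 6 tick 3 v(2, 3): G4 above E4
  -> R6 @ bar 6 tick 3 v(0, 3): closes on M3

(0, 0, R3, (2, 3))
(0, 0, R5, (0, 3))
(0, 1, R3, (2, 3))
(0, 2, R3, (2, 3))
(0, 3, R3, (2, 3))
(1, 0, R4, (0, 2))
(2, 0, R2, (0, 3))
(2, 0, R3, (2, 3))
(2, 0, R4, (0, 2))
(2, 0, R7, (3,))
(2, 1, R3, (2, 3))
(2, 2, R3, (2, 3))
(2, 3, R3, (2, 3))
(3, 0, R2, (1, 3))
(4, 0, R1, (1, 3))
(4, 0, R4, (0, 1))
(4, 0, R4, (0, 2))
(5, 0, R1, (0, 3))
(5, 0, R3, (2, 3))
(5, 0, R8, (0, 3))
(5, 1, R3, (2, 3))
(5, 2, R3, (2, 3))
(5, 3, R3, (2, 3))
(6, 0, R2, (1, 2))
(6, 0, R3, (2, 3))
(6, 1, R3, (2, 3))
(6, 2, R3, (2, 3))
(6, 3, R3, (2, 3))
(6, 3, R6, (0, 3))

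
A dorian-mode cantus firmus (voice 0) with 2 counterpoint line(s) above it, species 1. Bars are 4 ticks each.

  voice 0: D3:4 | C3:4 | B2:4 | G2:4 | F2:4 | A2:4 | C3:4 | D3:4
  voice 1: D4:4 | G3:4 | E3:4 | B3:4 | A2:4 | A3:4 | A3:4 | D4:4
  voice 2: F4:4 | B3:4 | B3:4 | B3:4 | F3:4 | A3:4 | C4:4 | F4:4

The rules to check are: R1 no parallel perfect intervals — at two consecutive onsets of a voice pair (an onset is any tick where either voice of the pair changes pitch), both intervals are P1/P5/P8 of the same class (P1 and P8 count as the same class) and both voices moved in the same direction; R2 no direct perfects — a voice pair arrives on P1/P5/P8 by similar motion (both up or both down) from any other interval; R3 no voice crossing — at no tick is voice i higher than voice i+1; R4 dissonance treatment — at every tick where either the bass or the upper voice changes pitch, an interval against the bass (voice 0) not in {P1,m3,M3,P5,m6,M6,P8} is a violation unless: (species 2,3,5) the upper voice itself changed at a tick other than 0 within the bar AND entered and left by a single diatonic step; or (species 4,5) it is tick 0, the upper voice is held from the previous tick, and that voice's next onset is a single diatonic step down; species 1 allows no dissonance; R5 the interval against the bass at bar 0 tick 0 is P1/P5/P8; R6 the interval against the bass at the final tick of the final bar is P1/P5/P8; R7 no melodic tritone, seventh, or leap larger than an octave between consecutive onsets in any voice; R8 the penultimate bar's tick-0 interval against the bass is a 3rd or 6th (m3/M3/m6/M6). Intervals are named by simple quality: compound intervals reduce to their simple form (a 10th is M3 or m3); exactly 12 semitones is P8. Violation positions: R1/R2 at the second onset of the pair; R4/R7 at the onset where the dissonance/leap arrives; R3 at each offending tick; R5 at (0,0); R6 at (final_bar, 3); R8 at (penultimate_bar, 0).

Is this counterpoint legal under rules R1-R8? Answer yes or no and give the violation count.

bar 0: v0=D3 v1=D4 v2=F4 (m3)
bar 1: v0=C3 v1=G3 v2=B3 (M7)
bar 2: v0=B2 v1=E3 v2=B3 (P8)
bar 3: v0=G2 v1=B3 v2=B3 (M3)
bar 4: v0=F2 v1=A2 v2=F3 (P8)
bar 5: v0=A2 v1=A3 v2=A3 (P8)
bar 6: v0=C3 v1=A3 v2=C4 (P8)
bar 7: v0=D3 v1=D4 v2=F4 (m3)
  R5 @ bar0.0: opens on m3
  R2 @ bar1.0: D3/D4 P8 -> C3/G3 P5 similar
  R4 @ bar1.0: C3/B3 M7 untreated
  R7 @ bar1.0: F4->B3 leap 6st
  R4 @ bar2.0: B2/E3 P4 untreated
  R2 @ bar4.0: G2/B3 M3 -> F2/F3 P8 similar
  R7 @ bar4.0: B3->A2 leap 14st
  R7 @ bar4.0: B3->F3 leap 6st
  R1 @ bar5.0: F2/F3 P8 -> A2/A3 P8 similar
  R2 @ bar5.0: F2/A2 M3 -> A2/A3 P8 similar
  R2 @ bar5.0: A2/F3 m6 -> A3/A3 P1 similar
  R1 @ bar6.0: A2/A3 P8 -> C3/C4 P8 similar
  R8 @ bar6.0: penult P8 not 3rd/6th
  R2 @ bar7.0: C3/A3 M6 -> D3/D4 P8 similar
  R6 @ bar7.3: closes on m3

No (15 violations)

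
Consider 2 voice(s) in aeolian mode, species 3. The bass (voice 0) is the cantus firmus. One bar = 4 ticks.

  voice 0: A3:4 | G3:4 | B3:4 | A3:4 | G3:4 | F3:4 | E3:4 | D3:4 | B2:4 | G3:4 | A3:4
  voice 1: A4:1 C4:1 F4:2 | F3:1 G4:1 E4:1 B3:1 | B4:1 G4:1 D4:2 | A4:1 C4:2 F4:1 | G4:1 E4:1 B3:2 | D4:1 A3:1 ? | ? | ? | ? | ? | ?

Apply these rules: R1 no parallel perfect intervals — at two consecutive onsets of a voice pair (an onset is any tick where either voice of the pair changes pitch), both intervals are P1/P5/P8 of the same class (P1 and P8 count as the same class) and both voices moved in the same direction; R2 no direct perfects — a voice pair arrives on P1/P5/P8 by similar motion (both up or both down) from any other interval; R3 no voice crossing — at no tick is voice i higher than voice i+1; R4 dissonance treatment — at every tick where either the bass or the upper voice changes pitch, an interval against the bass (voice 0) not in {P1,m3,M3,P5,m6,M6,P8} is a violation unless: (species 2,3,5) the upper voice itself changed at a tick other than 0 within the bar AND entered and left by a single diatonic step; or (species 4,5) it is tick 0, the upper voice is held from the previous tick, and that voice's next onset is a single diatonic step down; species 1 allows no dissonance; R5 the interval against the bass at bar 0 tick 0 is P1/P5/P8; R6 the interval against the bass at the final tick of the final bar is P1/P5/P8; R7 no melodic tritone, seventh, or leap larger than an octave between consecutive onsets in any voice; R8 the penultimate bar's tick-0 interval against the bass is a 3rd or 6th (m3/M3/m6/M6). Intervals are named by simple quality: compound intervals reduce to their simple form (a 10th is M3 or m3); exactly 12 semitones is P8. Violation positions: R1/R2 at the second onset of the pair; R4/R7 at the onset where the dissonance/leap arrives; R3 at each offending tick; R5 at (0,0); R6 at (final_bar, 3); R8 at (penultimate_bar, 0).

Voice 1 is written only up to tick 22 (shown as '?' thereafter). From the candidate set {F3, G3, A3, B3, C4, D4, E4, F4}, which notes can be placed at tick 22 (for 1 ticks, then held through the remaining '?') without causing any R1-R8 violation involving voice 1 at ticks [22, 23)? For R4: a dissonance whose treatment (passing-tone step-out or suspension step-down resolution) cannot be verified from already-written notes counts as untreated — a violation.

{A3, C4, D4, F3, F4}

F3: legal
G3: violates R4
A3: legal
B3: violates R4
C4: legal
D4: legal
E4: violates R4
F4: legal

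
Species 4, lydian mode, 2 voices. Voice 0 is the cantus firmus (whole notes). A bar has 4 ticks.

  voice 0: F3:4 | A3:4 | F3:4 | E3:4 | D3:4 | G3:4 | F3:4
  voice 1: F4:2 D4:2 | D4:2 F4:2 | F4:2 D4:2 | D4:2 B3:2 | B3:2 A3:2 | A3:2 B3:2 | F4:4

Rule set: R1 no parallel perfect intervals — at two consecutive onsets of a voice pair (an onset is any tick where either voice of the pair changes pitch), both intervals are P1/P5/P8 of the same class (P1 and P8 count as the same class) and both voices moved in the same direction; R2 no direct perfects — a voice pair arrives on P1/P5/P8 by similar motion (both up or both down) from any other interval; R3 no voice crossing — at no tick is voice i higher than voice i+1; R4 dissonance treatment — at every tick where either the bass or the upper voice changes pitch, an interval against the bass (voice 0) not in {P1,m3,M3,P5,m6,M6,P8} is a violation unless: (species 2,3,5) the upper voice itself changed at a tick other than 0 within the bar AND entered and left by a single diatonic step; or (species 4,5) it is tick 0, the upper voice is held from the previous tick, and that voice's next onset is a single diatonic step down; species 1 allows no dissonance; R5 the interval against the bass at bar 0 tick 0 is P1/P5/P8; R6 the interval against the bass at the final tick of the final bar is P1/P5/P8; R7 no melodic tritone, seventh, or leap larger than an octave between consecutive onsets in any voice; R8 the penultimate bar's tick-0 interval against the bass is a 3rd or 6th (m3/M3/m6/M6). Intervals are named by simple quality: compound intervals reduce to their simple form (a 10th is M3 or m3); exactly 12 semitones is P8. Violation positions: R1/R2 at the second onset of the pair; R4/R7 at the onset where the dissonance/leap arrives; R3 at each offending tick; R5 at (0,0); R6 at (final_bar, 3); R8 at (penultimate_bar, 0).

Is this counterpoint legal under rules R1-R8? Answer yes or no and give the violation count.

bar 0: v0=F3 v1=F4 (P8)
bar 1: v0=A3 v1=D4 (P4)
bar 2: v0=F3 v1=F4 (P8)
bar 3: v0=E3 v1=D4 (m7)
bar 4: v0=D3 v1=B3 (M6)
bar 5: v0=G3 v1=A3 (M2)
bar 6: v0=F3 v1=F4 (P8)
  R4 @ bar1.0: A3/D4 P4 untreated
  R4 @ bar3.0: E3/D4 m7 untreated
  R4 @ bar5.0: G3/A3 M2 untreated
  R8 @ bar5.0: penult M2 not 3rd/6th
  R7 @ bar6.0: B3->F4 leap 6st

No (5 violations)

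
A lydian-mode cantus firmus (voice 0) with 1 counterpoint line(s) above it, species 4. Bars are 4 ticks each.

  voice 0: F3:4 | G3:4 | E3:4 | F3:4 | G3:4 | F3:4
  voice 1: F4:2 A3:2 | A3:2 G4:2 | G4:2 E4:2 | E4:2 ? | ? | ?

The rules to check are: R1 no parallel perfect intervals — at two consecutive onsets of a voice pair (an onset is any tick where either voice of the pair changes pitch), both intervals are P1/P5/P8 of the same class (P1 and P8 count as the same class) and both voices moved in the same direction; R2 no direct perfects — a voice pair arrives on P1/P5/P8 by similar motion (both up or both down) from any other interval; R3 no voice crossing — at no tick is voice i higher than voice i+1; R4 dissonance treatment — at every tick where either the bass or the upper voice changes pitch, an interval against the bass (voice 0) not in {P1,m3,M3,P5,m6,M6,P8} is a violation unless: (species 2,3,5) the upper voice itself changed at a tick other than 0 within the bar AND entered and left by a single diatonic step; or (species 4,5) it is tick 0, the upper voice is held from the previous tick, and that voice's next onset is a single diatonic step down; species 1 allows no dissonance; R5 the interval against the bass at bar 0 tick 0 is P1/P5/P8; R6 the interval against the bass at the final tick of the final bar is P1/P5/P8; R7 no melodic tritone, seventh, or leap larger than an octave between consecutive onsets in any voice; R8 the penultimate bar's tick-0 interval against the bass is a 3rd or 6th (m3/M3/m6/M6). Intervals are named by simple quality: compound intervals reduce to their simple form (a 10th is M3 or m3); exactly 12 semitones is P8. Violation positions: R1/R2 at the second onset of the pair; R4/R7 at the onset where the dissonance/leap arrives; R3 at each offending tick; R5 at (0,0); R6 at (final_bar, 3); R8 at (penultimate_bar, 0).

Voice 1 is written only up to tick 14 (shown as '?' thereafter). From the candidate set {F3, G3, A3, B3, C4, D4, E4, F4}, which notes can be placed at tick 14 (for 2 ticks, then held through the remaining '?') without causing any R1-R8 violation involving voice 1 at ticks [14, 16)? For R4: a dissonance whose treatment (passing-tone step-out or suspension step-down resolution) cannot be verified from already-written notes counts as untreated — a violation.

{A3, C4, D4, E4, F4}

F3: violates R7
G3: violates R4
A3: legal
B3: violates R4
C4: legal
D4: legal
E4: legal
F4: legal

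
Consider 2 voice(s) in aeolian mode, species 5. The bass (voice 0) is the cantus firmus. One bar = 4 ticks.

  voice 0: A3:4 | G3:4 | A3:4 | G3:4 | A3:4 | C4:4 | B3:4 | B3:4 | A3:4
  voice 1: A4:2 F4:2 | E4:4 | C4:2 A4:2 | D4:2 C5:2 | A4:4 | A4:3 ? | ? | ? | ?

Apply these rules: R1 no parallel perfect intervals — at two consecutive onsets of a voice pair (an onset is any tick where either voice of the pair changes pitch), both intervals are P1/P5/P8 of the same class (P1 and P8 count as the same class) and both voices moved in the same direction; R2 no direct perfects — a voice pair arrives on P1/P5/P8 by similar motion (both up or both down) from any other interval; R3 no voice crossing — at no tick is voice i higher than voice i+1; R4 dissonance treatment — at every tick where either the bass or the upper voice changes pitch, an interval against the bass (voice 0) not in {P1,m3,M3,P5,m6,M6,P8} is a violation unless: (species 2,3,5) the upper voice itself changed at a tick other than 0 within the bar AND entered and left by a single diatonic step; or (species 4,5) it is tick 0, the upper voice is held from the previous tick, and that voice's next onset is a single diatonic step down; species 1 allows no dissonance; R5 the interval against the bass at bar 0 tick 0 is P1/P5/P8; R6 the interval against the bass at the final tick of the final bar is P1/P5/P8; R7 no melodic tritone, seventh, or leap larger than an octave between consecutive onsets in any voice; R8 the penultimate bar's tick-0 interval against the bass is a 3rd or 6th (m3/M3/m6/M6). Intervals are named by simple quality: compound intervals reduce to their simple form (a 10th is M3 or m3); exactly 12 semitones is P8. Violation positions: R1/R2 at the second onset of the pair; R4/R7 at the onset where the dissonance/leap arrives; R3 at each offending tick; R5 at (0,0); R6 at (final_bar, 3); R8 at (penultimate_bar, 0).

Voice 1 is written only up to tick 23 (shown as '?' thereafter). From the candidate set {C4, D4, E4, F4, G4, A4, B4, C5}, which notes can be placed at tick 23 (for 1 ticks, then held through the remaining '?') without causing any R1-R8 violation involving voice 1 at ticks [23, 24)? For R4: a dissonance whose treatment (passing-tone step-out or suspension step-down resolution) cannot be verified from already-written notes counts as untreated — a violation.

{A4, C4, C5, E4, G4}

C4: legal
D4: violates R4
E4: legal
F4: violates R4
G4: legal
A4: legal
B4: violates R4
C5: legal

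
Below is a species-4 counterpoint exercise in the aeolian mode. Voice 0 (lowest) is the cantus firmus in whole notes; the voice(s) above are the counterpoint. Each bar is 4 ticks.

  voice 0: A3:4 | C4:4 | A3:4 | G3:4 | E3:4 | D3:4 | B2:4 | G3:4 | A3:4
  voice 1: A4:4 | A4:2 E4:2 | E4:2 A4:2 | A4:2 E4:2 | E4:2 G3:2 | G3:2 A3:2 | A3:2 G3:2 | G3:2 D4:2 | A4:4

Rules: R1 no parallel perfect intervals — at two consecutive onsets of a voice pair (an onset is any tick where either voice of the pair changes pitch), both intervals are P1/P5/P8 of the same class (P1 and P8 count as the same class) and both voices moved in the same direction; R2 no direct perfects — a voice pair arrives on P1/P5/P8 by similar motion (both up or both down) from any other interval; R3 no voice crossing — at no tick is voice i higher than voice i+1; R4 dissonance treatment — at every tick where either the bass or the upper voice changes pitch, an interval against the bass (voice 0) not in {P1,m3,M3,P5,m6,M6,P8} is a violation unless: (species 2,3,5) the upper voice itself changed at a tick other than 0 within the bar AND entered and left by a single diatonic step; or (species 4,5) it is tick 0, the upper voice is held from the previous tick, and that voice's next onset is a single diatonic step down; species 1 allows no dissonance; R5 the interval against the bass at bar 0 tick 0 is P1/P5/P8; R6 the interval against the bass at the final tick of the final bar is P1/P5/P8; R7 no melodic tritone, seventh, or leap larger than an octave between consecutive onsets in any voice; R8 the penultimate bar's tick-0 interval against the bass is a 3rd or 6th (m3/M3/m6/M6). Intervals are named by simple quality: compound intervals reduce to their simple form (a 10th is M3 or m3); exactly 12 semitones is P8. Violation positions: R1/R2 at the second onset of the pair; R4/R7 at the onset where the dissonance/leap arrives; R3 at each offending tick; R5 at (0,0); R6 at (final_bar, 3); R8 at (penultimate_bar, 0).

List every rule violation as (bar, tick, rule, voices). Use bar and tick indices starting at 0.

(3, 0, R4, (0, 1))
(5, 0, R4, (0, 1))
(7, 0, R8, (0, 1))
(8, 0, R2, (0, 1))

bar 0: v0=A3 v1=A4 downbeat P8
bar 1: v0=C4 v1=A4 downbeat M6
bar 2: v0=A3 v1=E4 downbeat P5
bar 3: v0=G3 v1=A4 downbeat M2
bar 4: v0=E3 v1=E4 downbeat P8
bar 5: v0=D3 v1=G3 downbeat P4
bar 6: v0=B2 v1=A3 downbeat m7
bar 7: v0=G3 v1=G3 downbeat P1
bar 8: v0=A3 v1=A4 downbeat P8
  -> R4 @ bar 3 tick 0 v(0, 1): G3/A4 M2 untreated
  -> R4 @ bar 5 tick 0 v(0, 1): D3/G3 P4 untreated
  -> R8 @ bar 7 tick 0 v(0, 1): penult P1 not 3rd/6th
  -> R2 @ bar 8 tick 0 v(0, 1): G3/D4 P5 -> A3/A4 P8 similar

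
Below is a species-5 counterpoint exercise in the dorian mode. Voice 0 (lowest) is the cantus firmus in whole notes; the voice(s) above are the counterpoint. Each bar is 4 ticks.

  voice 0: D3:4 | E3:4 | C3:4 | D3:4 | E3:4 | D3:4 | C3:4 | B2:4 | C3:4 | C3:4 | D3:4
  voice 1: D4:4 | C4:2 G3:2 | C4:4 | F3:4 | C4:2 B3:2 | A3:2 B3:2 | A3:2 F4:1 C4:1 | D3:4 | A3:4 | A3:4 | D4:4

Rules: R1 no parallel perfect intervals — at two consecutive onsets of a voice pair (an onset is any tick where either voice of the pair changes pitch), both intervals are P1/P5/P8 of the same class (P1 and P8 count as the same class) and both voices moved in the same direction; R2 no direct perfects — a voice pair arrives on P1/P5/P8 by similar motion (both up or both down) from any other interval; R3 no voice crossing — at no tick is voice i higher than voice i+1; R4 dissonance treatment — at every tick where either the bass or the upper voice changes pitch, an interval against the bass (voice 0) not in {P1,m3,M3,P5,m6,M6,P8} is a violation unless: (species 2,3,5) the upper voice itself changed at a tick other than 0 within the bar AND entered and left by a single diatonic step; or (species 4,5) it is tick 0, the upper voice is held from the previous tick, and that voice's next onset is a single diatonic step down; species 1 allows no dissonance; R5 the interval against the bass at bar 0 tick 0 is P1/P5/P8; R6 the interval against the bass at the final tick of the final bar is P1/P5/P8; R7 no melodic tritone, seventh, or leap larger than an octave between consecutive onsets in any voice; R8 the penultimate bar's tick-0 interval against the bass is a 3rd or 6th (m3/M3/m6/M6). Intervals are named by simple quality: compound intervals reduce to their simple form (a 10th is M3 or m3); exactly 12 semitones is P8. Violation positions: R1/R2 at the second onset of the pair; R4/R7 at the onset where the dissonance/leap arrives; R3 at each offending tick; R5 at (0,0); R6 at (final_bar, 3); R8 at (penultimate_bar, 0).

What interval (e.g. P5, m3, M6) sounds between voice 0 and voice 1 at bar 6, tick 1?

M6

voice 0=C3 voice 1=A3 -> M6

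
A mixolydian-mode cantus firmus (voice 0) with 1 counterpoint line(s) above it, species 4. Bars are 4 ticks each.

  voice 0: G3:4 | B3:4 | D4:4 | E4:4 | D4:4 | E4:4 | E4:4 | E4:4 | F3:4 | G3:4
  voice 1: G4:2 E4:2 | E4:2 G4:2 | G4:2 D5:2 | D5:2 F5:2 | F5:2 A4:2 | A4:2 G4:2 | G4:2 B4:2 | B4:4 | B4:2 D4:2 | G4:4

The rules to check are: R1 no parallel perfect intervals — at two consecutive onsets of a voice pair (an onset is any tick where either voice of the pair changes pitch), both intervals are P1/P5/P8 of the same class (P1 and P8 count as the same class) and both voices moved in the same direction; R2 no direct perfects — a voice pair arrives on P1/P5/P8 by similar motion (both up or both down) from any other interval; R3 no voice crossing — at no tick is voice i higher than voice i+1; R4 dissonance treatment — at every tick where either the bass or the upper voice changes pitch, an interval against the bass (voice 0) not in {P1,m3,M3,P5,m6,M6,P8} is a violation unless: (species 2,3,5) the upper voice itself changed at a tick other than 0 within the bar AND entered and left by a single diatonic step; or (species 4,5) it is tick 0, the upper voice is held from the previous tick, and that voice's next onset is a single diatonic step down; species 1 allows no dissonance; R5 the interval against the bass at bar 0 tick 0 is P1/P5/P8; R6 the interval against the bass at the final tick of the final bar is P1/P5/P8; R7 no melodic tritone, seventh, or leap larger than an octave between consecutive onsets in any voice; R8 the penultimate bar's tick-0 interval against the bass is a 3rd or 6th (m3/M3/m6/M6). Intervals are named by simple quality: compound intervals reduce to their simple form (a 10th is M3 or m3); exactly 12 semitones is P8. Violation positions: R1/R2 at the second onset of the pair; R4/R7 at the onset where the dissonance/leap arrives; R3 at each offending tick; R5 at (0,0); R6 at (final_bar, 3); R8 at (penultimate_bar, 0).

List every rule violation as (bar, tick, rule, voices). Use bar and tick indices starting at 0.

(1, 0, R4, (0, 1))
(2, 0, R4, (0, 1))
(3, 0, R4, (0, 1))
(3, 2, R4, (0, 1))
(8, 0, R4, (0, 1))
(8, 0, R7, (0,))
(8, 0, R8, (0, 1))
(9, 0, R2, (0, 1))

bar 0: v0=G3 v1=G4 downbeat P8
bar 1: v0=B3 v1=E4 downbeat P4
bar 2: v0=D4 v1=G4 downbeat P4
bar 3: v0=E4 v1=D5 downbeat m7
bar 4: v0=D4 v1=F5 downbeat m3
bar 5: v0=E4 v1=A4 downbeat P4
bar 6: v0=E4 v1=G4 downbeat m3
bar 7: v0=E4 v1=B4 downbeat P5
bar 8: v0=F3 v1=B4 downbeat TT
bar 9: v0=G3 v1=G4 downbeat P8
  -> R4 @ bar 1 tick 0 v(0, 1): B3/E4 P4 untreated
  -> R4 @ bar 2 tick 0 v(0, 1): D4/G4 P4 untreated
  -> R4 @ bar 3 tick 0 v(0, 1): E4/D5 m7 untreated
  -> R4 @ bar 3 tick 2 v(0, 1): E4/F5 m2 untreated
  -> R4 @ bar 8 tick 0 v(0, 1): F3/B4 TT untreated
  -> R7 @ bar 8 tick 0 v(0,): E4->F3 leap 11st
  -> R8 @ bar 8 tick 0 v(0, 1): penult TT not 3rd/6th
  -> R2 @ bar 9 tick 0 v(0, 1): F3/D4 M6 -> G3/G4 P8 similar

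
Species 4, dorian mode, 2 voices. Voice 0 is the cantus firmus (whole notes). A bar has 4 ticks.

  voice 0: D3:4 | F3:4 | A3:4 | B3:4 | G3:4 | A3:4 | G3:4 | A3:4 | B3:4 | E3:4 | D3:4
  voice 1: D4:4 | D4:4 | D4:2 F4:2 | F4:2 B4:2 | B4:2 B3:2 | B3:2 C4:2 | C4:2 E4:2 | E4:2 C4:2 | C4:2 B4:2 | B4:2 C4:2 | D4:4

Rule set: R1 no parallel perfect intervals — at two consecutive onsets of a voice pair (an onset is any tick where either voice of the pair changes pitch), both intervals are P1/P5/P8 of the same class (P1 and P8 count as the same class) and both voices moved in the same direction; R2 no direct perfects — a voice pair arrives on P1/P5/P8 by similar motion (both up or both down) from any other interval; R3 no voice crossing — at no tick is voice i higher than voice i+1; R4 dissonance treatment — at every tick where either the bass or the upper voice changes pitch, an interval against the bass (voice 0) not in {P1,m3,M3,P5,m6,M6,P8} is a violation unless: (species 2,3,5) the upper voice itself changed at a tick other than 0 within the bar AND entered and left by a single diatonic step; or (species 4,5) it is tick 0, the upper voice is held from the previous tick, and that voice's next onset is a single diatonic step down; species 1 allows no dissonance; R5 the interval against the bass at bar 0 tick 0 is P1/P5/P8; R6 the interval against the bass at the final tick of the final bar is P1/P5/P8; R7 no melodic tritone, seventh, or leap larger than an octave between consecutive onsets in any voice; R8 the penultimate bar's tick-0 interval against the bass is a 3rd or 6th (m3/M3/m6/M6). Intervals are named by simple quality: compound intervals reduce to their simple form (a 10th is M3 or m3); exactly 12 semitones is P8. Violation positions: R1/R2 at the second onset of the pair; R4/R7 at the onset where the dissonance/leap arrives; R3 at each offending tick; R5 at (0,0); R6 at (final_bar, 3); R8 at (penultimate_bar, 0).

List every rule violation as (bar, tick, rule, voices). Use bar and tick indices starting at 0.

bar 0: v0=D3 v1=D4 downbeat P8
bar 1: v0=F3 v1=D4 downbeat M6
bar 2: v0=A3 v1=D4 downbeat P4
bar 3: v0=B3 v1=F4 downbeat TT
bar 4: v0=G3 v1=B4 downbeat M3
bar 5: v0=A3 v1=B3 downbeat M2
bar 6: v0=G3 v1=C4 downbeat P4
bar 7: v0=A3 v1=E4 downbeat P5
bar 8: v0=B3 v1=C4 downbeat m2
bar 9: v0=E3 v1=B4 downbeat P5
bar 10: v0=D3 v1=D4 downbeat P8
  -> R4 @ bar 2 tick 0 v(0, 1): A3/D4 P4 untreated
  -> R4 @ bar 3 tick 0 v(0, 1): B3/F4 TT untreated
  -> R7 @ bar 3 tick 2 v(1,): F4->B4 leap 6st
  -> R4 @ bar 5 tick 0 v(0, 1): A3/B3 M2 untreated
  -> R4 @ bar 6 tick 0 v(0, 1): G3/C4 P4 untreated
  -> R4 @ bar 8 tick 0 v(0, 1): B3/C4 m2 untreated
  -> R7 @ bar 8 tick 2 v(1,): C4->B4 leap 11st
  -> R8 @ bar 9 tick 0 v(0, 1): penult P5 not 3rd/6th
  -> R7 @ bar 9 tick 2 v(1,): B4->C4 leap 11st

(2, 0, R4, (0, 1))
(3, 0, R4, (0, 1))
(3, 2, R7, (1,))
(5, 0, R4, (0, 1))
(6, 0, R4, (0, 1))
(8, 0, R4, (0, 1))
(8, 2, R7, (1,))
(9, 0, R8, (0, 1))
(9, 2, R7, (1,))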